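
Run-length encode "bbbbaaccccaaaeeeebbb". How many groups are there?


Input: bbbbaaccccaaaeeeebbb
Scanning for consecutive runs:
  Group 1: 'b' x 4 (positions 0-3)
  Group 2: 'a' x 2 (positions 4-5)
  Group 3: 'c' x 4 (positions 6-9)
  Group 4: 'a' x 3 (positions 10-12)
  Group 5: 'e' x 4 (positions 13-16)
  Group 6: 'b' x 3 (positions 17-19)
Total groups: 6

6


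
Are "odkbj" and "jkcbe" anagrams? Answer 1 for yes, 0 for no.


Strings: "odkbj", "jkcbe"
Sorted first:  bdjko
Sorted second: bcejk
Differ at position 1: 'd' vs 'c' => not anagrams

0


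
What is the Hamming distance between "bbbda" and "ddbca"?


Comparing "bbbda" and "ddbca" position by position:
  Position 0: 'b' vs 'd' => differ
  Position 1: 'b' vs 'd' => differ
  Position 2: 'b' vs 'b' => same
  Position 3: 'd' vs 'c' => differ
  Position 4: 'a' vs 'a' => same
Total differences (Hamming distance): 3

3


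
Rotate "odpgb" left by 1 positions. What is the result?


Input: "odpgb", rotate left by 1
First 1 characters: "o"
Remaining characters: "dpgb"
Concatenate remaining + first: "dpgb" + "o" = "dpgbo"

dpgbo


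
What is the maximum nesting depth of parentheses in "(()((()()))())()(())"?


Input: "(()((()()))())()(())"
Tracking depth:
  Position 0 '(': depth becomes 1
  Position 1 '(': depth becomes 2
  Position 2 ')': depth becomes 1
  Position 3 '(': depth becomes 2
  Position 4 '(': depth becomes 3
  Position 5 '(': depth becomes 4
  Position 6 ')': depth becomes 3
  Position 7 '(': depth becomes 4
  Position 8 ')': depth becomes 3
  Position 9 ')': depth becomes 2
  Position 10 ')': depth becomes 1
  Position 11 '(': depth becomes 2
  Position 12 ')': depth becomes 1
  Position 13 ')': depth becomes 0
  Position 14 '(': depth becomes 1
  Position 15 ')': depth becomes 0
  Position 16 '(': depth becomes 1
  Position 17 '(': depth becomes 2
  Position 18 ')': depth becomes 1
  Position 19 ')': depth becomes 0
Maximum depth reached: 4

4


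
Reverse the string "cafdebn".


Input: cafdebn
Reading characters right to left:
  Position 6: 'n'
  Position 5: 'b'
  Position 4: 'e'
  Position 3: 'd'
  Position 2: 'f'
  Position 1: 'a'
  Position 0: 'c'
Reversed: nbedfac

nbedfac


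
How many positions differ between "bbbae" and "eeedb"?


Comparing "bbbae" and "eeedb" position by position:
  Position 0: 'b' vs 'e' => DIFFER
  Position 1: 'b' vs 'e' => DIFFER
  Position 2: 'b' vs 'e' => DIFFER
  Position 3: 'a' vs 'd' => DIFFER
  Position 4: 'e' vs 'b' => DIFFER
Positions that differ: 5

5


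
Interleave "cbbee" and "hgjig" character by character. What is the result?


Interleaving "cbbee" and "hgjig":
  Position 0: 'c' from first, 'h' from second => "ch"
  Position 1: 'b' from first, 'g' from second => "bg"
  Position 2: 'b' from first, 'j' from second => "bj"
  Position 3: 'e' from first, 'i' from second => "ei"
  Position 4: 'e' from first, 'g' from second => "eg"
Result: chbgbjeieg

chbgbjeieg


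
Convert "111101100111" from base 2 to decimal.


Input: "111101100111" in base 2
Positional expansion:
  Digit '1' (value 1) x 2^11 = 2048
  Digit '1' (value 1) x 2^10 = 1024
  Digit '1' (value 1) x 2^9 = 512
  Digit '1' (value 1) x 2^8 = 256
  Digit '0' (value 0) x 2^7 = 0
  Digit '1' (value 1) x 2^6 = 64
  Digit '1' (value 1) x 2^5 = 32
  Digit '0' (value 0) x 2^4 = 0
  Digit '0' (value 0) x 2^3 = 0
  Digit '1' (value 1) x 2^2 = 4
  Digit '1' (value 1) x 2^1 = 2
  Digit '1' (value 1) x 2^0 = 1
Sum = 3943

3943


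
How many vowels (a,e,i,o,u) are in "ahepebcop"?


Input: ahepebcop
Checking each character:
  'a' at position 0: vowel (running total: 1)
  'h' at position 1: consonant
  'e' at position 2: vowel (running total: 2)
  'p' at position 3: consonant
  'e' at position 4: vowel (running total: 3)
  'b' at position 5: consonant
  'c' at position 6: consonant
  'o' at position 7: vowel (running total: 4)
  'p' at position 8: consonant
Total vowels: 4

4


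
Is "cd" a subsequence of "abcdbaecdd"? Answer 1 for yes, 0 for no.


Check if "cd" is a subsequence of "abcdbaecdd"
Greedy scan:
  Position 0 ('a'): no match needed
  Position 1 ('b'): no match needed
  Position 2 ('c'): matches sub[0] = 'c'
  Position 3 ('d'): matches sub[1] = 'd'
  Position 4 ('b'): no match needed
  Position 5 ('a'): no match needed
  Position 6 ('e'): no match needed
  Position 7 ('c'): no match needed
  Position 8 ('d'): no match needed
  Position 9 ('d'): no match needed
All 2 characters matched => is a subsequence

1


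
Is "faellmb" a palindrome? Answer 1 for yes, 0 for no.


Input: faellmb
Reversed: bmlleaf
  Compare pos 0 ('f') with pos 6 ('b'): MISMATCH
  Compare pos 1 ('a') with pos 5 ('m'): MISMATCH
  Compare pos 2 ('e') with pos 4 ('l'): MISMATCH
Result: not a palindrome

0


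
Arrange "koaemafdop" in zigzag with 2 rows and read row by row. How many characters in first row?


Zigzag "koaemafdop" into 2 rows:
Placing characters:
  'k' => row 0
  'o' => row 1
  'a' => row 0
  'e' => row 1
  'm' => row 0
  'a' => row 1
  'f' => row 0
  'd' => row 1
  'o' => row 0
  'p' => row 1
Rows:
  Row 0: "kamfo"
  Row 1: "oeadp"
First row length: 5

5


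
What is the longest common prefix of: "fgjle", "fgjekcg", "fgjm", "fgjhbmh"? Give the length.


Words: fgjle, fgjekcg, fgjm, fgjhbmh
  Position 0: all 'f' => match
  Position 1: all 'g' => match
  Position 2: all 'j' => match
  Position 3: ('l', 'e', 'm', 'h') => mismatch, stop
LCP = "fgj" (length 3)

3


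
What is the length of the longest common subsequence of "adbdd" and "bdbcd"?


LCS of "adbdd" and "bdbcd"
DP table:
           b    d    b    c    d
      0    0    0    0    0    0
  a   0    0    0    0    0    0
  d   0    0    1    1    1    1
  b   0    1    1    2    2    2
  d   0    1    2    2    2    3
  d   0    1    2    2    2    3
LCS length = dp[5][5] = 3

3


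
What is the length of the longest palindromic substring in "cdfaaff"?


Input: "cdfaaff"
Checking substrings for palindromes:
  [2:6] "faaf" (len 4) => palindrome
  [3:5] "aa" (len 2) => palindrome
  [5:7] "ff" (len 2) => palindrome
Longest palindromic substring: "faaf" with length 4

4


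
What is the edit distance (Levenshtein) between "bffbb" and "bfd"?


Computing edit distance: "bffbb" -> "bfd"
DP table:
           b    f    d
      0    1    2    3
  b   1    0    1    2
  f   2    1    0    1
  f   3    2    1    1
  b   4    3    2    2
  b   5    4    3    3
Edit distance = dp[5][3] = 3

3


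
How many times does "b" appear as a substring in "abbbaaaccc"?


Searching for "b" in "abbbaaaccc"
Scanning each position:
  Position 0: "a" => no
  Position 1: "b" => MATCH
  Position 2: "b" => MATCH
  Position 3: "b" => MATCH
  Position 4: "a" => no
  Position 5: "a" => no
  Position 6: "a" => no
  Position 7: "c" => no
  Position 8: "c" => no
  Position 9: "c" => no
Total occurrences: 3

3


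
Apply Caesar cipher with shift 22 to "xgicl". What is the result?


Caesar cipher: shift "xgicl" by 22
  'x' (pos 23) + 22 = pos 19 = 't'
  'g' (pos 6) + 22 = pos 2 = 'c'
  'i' (pos 8) + 22 = pos 4 = 'e'
  'c' (pos 2) + 22 = pos 24 = 'y'
  'l' (pos 11) + 22 = pos 7 = 'h'
Result: tceyh

tceyh


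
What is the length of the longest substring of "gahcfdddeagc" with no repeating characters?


Input: "gahcfdddeagc"
Sliding window (track last position of each char):
  Position 0 ('g'): window [0,0] length 1 -- new best
  Position 1 ('a'): window [0,1] length 2 -- new best
  Position 2 ('h'): window [0,2] length 3 -- new best
  Position 3 ('c'): window [0,3] length 4 -- new best
  Position 4 ('f'): window [0,4] length 5 -- new best
  Position 5 ('d'): window [0,5] length 6 -- new best
  Position 6 ('d'): repeat (last at 5), move window start to 6
  Position 6 ('d'): window [6,6] length 1
  Position 7 ('d'): repeat (last at 6), move window start to 7
  Position 7 ('d'): window [7,7] length 1
  Position 8 ('e'): window [7,8] length 2
  Position 9 ('a'): window [7,9] length 3
  Position 10 ('g'): window [7,10] length 4
  Position 11 ('c'): window [7,11] length 5
Longest substring with no repeats: "gahcfd" with length 6

6


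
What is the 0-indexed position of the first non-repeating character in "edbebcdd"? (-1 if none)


Input: edbebcdd
Character frequencies:
  'b': 2
  'c': 1
  'd': 3
  'e': 2
Scanning left to right for freq == 1:
  Position 0 ('e'): freq=2, skip
  Position 1 ('d'): freq=3, skip
  Position 2 ('b'): freq=2, skip
  Position 3 ('e'): freq=2, skip
  Position 4 ('b'): freq=2, skip
  Position 5 ('c'): unique! => answer = 5

5


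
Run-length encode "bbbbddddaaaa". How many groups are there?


Input: bbbbddddaaaa
Scanning for consecutive runs:
  Group 1: 'b' x 4 (positions 0-3)
  Group 2: 'd' x 4 (positions 4-7)
  Group 3: 'a' x 4 (positions 8-11)
Total groups: 3

3


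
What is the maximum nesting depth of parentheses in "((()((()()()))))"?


Input: "((()((()()()))))"
Tracking depth:
  Position 0 '(': depth becomes 1
  Position 1 '(': depth becomes 2
  Position 2 '(': depth becomes 3
  Position 3 ')': depth becomes 2
  Position 4 '(': depth becomes 3
  Position 5 '(': depth becomes 4
  Position 6 '(': depth becomes 5
  Position 7 ')': depth becomes 4
  Position 8 '(': depth becomes 5
  Position 9 ')': depth becomes 4
  Position 10 '(': depth becomes 5
  Position 11 ')': depth becomes 4
  Position 12 ')': depth becomes 3
  Position 13 ')': depth becomes 2
  Position 14 ')': depth becomes 1
  Position 15 ')': depth becomes 0
Maximum depth reached: 5

5


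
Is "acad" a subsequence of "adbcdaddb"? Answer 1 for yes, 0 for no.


Check if "acad" is a subsequence of "adbcdaddb"
Greedy scan:
  Position 0 ('a'): matches sub[0] = 'a'
  Position 1 ('d'): no match needed
  Position 2 ('b'): no match needed
  Position 3 ('c'): matches sub[1] = 'c'
  Position 4 ('d'): no match needed
  Position 5 ('a'): matches sub[2] = 'a'
  Position 6 ('d'): matches sub[3] = 'd'
  Position 7 ('d'): no match needed
  Position 8 ('b'): no match needed
All 4 characters matched => is a subsequence

1


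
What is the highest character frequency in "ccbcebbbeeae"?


Input: ccbcebbbeeae
Character counts:
  'a': 1
  'b': 4
  'c': 3
  'e': 4
Maximum frequency: 4

4


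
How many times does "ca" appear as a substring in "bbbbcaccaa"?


Searching for "ca" in "bbbbcaccaa"
Scanning each position:
  Position 0: "bb" => no
  Position 1: "bb" => no
  Position 2: "bb" => no
  Position 3: "bc" => no
  Position 4: "ca" => MATCH
  Position 5: "ac" => no
  Position 6: "cc" => no
  Position 7: "ca" => MATCH
  Position 8: "aa" => no
Total occurrences: 2

2


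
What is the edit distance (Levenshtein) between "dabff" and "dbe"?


Computing edit distance: "dabff" -> "dbe"
DP table:
           d    b    e
      0    1    2    3
  d   1    0    1    2
  a   2    1    1    2
  b   3    2    1    2
  f   4    3    2    2
  f   5    4    3    3
Edit distance = dp[5][3] = 3

3


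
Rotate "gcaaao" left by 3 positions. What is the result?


Input: "gcaaao", rotate left by 3
First 3 characters: "gca"
Remaining characters: "aao"
Concatenate remaining + first: "aao" + "gca" = "aaogca"

aaogca


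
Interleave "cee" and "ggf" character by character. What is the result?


Interleaving "cee" and "ggf":
  Position 0: 'c' from first, 'g' from second => "cg"
  Position 1: 'e' from first, 'g' from second => "eg"
  Position 2: 'e' from first, 'f' from second => "ef"
Result: cgegef

cgegef


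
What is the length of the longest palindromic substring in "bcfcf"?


Input: "bcfcf"
Checking substrings for palindromes:
  [1:4] "cfc" (len 3) => palindrome
  [2:5] "fcf" (len 3) => palindrome
Longest palindromic substring: "cfc" with length 3

3


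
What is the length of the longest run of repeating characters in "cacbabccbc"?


Input: "cacbabccbc"
Scanning for longest run:
  Position 1 ('a'): new char, reset run to 1
  Position 2 ('c'): new char, reset run to 1
  Position 3 ('b'): new char, reset run to 1
  Position 4 ('a'): new char, reset run to 1
  Position 5 ('b'): new char, reset run to 1
  Position 6 ('c'): new char, reset run to 1
  Position 7 ('c'): continues run of 'c', length=2
  Position 8 ('b'): new char, reset run to 1
  Position 9 ('c'): new char, reset run to 1
Longest run: 'c' with length 2

2


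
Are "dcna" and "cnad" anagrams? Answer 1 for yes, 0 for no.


Strings: "dcna", "cnad"
Sorted first:  acdn
Sorted second: acdn
Sorted forms match => anagrams

1


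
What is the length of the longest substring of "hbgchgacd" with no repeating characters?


Input: "hbgchgacd"
Sliding window (track last position of each char):
  Position 0 ('h'): window [0,0] length 1 -- new best
  Position 1 ('b'): window [0,1] length 2 -- new best
  Position 2 ('g'): window [0,2] length 3 -- new best
  Position 3 ('c'): window [0,3] length 4 -- new best
  Position 4 ('h'): repeat (last at 0), move window start to 1
  Position 4 ('h'): window [1,4] length 4
  Position 5 ('g'): repeat (last at 2), move window start to 3
  Position 5 ('g'): window [3,5] length 3
  Position 6 ('a'): window [3,6] length 4
  Position 7 ('c'): repeat (last at 3), move window start to 4
  Position 7 ('c'): window [4,7] length 4
  Position 8 ('d'): window [4,8] length 5 -- new best
Longest substring with no repeats: "hgacd" with length 5

5


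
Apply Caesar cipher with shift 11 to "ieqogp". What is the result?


Caesar cipher: shift "ieqogp" by 11
  'i' (pos 8) + 11 = pos 19 = 't'
  'e' (pos 4) + 11 = pos 15 = 'p'
  'q' (pos 16) + 11 = pos 1 = 'b'
  'o' (pos 14) + 11 = pos 25 = 'z'
  'g' (pos 6) + 11 = pos 17 = 'r'
  'p' (pos 15) + 11 = pos 0 = 'a'
Result: tpbzra

tpbzra


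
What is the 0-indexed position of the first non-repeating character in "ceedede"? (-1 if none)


Input: ceedede
Character frequencies:
  'c': 1
  'd': 2
  'e': 4
Scanning left to right for freq == 1:
  Position 0 ('c'): unique! => answer = 0

0


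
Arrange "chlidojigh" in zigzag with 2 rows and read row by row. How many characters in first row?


Zigzag "chlidojigh" into 2 rows:
Placing characters:
  'c' => row 0
  'h' => row 1
  'l' => row 0
  'i' => row 1
  'd' => row 0
  'o' => row 1
  'j' => row 0
  'i' => row 1
  'g' => row 0
  'h' => row 1
Rows:
  Row 0: "cldjg"
  Row 1: "hioih"
First row length: 5

5


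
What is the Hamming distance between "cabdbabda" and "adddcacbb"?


Comparing "cabdbabda" and "adddcacbb" position by position:
  Position 0: 'c' vs 'a' => differ
  Position 1: 'a' vs 'd' => differ
  Position 2: 'b' vs 'd' => differ
  Position 3: 'd' vs 'd' => same
  Position 4: 'b' vs 'c' => differ
  Position 5: 'a' vs 'a' => same
  Position 6: 'b' vs 'c' => differ
  Position 7: 'd' vs 'b' => differ
  Position 8: 'a' vs 'b' => differ
Total differences (Hamming distance): 7

7


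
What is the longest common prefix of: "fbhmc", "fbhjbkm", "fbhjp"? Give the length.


Words: fbhmc, fbhjbkm, fbhjp
  Position 0: all 'f' => match
  Position 1: all 'b' => match
  Position 2: all 'h' => match
  Position 3: ('m', 'j', 'j') => mismatch, stop
LCP = "fbh" (length 3)

3


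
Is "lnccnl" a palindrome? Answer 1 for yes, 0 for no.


Input: lnccnl
Reversed: lnccnl
  Compare pos 0 ('l') with pos 5 ('l'): match
  Compare pos 1 ('n') with pos 4 ('n'): match
  Compare pos 2 ('c') with pos 3 ('c'): match
Result: palindrome

1


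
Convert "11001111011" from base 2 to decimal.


Input: "11001111011" in base 2
Positional expansion:
  Digit '1' (value 1) x 2^10 = 1024
  Digit '1' (value 1) x 2^9 = 512
  Digit '0' (value 0) x 2^8 = 0
  Digit '0' (value 0) x 2^7 = 0
  Digit '1' (value 1) x 2^6 = 64
  Digit '1' (value 1) x 2^5 = 32
  Digit '1' (value 1) x 2^4 = 16
  Digit '1' (value 1) x 2^3 = 8
  Digit '0' (value 0) x 2^2 = 0
  Digit '1' (value 1) x 2^1 = 2
  Digit '1' (value 1) x 2^0 = 1
Sum = 1659

1659


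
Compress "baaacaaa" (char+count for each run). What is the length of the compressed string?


Input: baaacaaa
Runs:
  'b' x 1 => "b1"
  'a' x 3 => "a3"
  'c' x 1 => "c1"
  'a' x 3 => "a3"
Compressed: "b1a3c1a3"
Compressed length: 8

8


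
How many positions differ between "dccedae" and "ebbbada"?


Comparing "dccedae" and "ebbbada" position by position:
  Position 0: 'd' vs 'e' => DIFFER
  Position 1: 'c' vs 'b' => DIFFER
  Position 2: 'c' vs 'b' => DIFFER
  Position 3: 'e' vs 'b' => DIFFER
  Position 4: 'd' vs 'a' => DIFFER
  Position 5: 'a' vs 'd' => DIFFER
  Position 6: 'e' vs 'a' => DIFFER
Positions that differ: 7

7


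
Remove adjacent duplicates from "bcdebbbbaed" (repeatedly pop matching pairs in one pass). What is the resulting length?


Input: bcdebbbbaed
Stack-based adjacent duplicate removal:
  Read 'b': push. Stack: b
  Read 'c': push. Stack: bc
  Read 'd': push. Stack: bcd
  Read 'e': push. Stack: bcde
  Read 'b': push. Stack: bcdeb
  Read 'b': matches stack top 'b' => pop. Stack: bcde
  Read 'b': push. Stack: bcdeb
  Read 'b': matches stack top 'b' => pop. Stack: bcde
  Read 'a': push. Stack: bcdea
  Read 'e': push. Stack: bcdeae
  Read 'd': push. Stack: bcdeaed
Final stack: "bcdeaed" (length 7)

7


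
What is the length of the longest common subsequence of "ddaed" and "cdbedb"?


LCS of "ddaed" and "cdbedb"
DP table:
           c    d    b    e    d    b
      0    0    0    0    0    0    0
  d   0    0    1    1    1    1    1
  d   0    0    1    1    1    2    2
  a   0    0    1    1    1    2    2
  e   0    0    1    1    2    2    2
  d   0    0    1    1    2    3    3
LCS length = dp[5][6] = 3

3


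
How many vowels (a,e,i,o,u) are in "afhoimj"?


Input: afhoimj
Checking each character:
  'a' at position 0: vowel (running total: 1)
  'f' at position 1: consonant
  'h' at position 2: consonant
  'o' at position 3: vowel (running total: 2)
  'i' at position 4: vowel (running total: 3)
  'm' at position 5: consonant
  'j' at position 6: consonant
Total vowels: 3

3


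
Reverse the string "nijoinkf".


Input: nijoinkf
Reading characters right to left:
  Position 7: 'f'
  Position 6: 'k'
  Position 5: 'n'
  Position 4: 'i'
  Position 3: 'o'
  Position 2: 'j'
  Position 1: 'i'
  Position 0: 'n'
Reversed: fkniojin

fkniojin


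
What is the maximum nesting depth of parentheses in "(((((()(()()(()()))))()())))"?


Input: "(((((()(()()(()()))))()())))"
Tracking depth:
  Position 0 '(': depth becomes 1
  Position 1 '(': depth becomes 2
  Position 2 '(': depth becomes 3
  Position 3 '(': depth becomes 4
  Position 4 '(': depth becomes 5
  Position 5 '(': depth becomes 6
  Position 6 ')': depth becomes 5
  Position 7 '(': depth becomes 6
  Position 8 '(': depth becomes 7
  Position 9 ')': depth becomes 6
  Position 10 '(': depth becomes 7
  Position 11 ')': depth becomes 6
  Position 12 '(': depth becomes 7
  Position 13 '(': depth becomes 8
  Position 14 ')': depth becomes 7
  Position 15 '(': depth becomes 8
  Position 16 ')': depth becomes 7
  Position 17 ')': depth becomes 6
  Position 18 ')': depth becomes 5
  Position 19 ')': depth becomes 4
  Position 20 ')': depth becomes 3
  Position 21 '(': depth becomes 4
  Position 22 ')': depth becomes 3
  Position 23 '(': depth becomes 4
  Position 24 ')': depth becomes 3
  Position 25 ')': depth becomes 2
  Position 26 ')': depth becomes 1
  Position 27 ')': depth becomes 0
Maximum depth reached: 8

8


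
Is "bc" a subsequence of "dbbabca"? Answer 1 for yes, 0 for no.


Check if "bc" is a subsequence of "dbbabca"
Greedy scan:
  Position 0 ('d'): no match needed
  Position 1 ('b'): matches sub[0] = 'b'
  Position 2 ('b'): no match needed
  Position 3 ('a'): no match needed
  Position 4 ('b'): no match needed
  Position 5 ('c'): matches sub[1] = 'c'
  Position 6 ('a'): no match needed
All 2 characters matched => is a subsequence

1


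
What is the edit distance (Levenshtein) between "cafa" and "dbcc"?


Computing edit distance: "cafa" -> "dbcc"
DP table:
           d    b    c    c
      0    1    2    3    4
  c   1    1    2    2    3
  a   2    2    2    3    3
  f   3    3    3    3    4
  a   4    4    4    4    4
Edit distance = dp[4][4] = 4

4


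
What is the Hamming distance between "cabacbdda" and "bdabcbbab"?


Comparing "cabacbdda" and "bdabcbbab" position by position:
  Position 0: 'c' vs 'b' => differ
  Position 1: 'a' vs 'd' => differ
  Position 2: 'b' vs 'a' => differ
  Position 3: 'a' vs 'b' => differ
  Position 4: 'c' vs 'c' => same
  Position 5: 'b' vs 'b' => same
  Position 6: 'd' vs 'b' => differ
  Position 7: 'd' vs 'a' => differ
  Position 8: 'a' vs 'b' => differ
Total differences (Hamming distance): 7

7


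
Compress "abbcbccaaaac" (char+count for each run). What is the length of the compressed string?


Input: abbcbccaaaac
Runs:
  'a' x 1 => "a1"
  'b' x 2 => "b2"
  'c' x 1 => "c1"
  'b' x 1 => "b1"
  'c' x 2 => "c2"
  'a' x 4 => "a4"
  'c' x 1 => "c1"
Compressed: "a1b2c1b1c2a4c1"
Compressed length: 14

14


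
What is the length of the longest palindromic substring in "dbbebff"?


Input: "dbbebff"
Checking substrings for palindromes:
  [2:5] "beb" (len 3) => palindrome
  [1:3] "bb" (len 2) => palindrome
  [5:7] "ff" (len 2) => palindrome
Longest palindromic substring: "beb" with length 3

3


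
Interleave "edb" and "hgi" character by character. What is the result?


Interleaving "edb" and "hgi":
  Position 0: 'e' from first, 'h' from second => "eh"
  Position 1: 'd' from first, 'g' from second => "dg"
  Position 2: 'b' from first, 'i' from second => "bi"
Result: ehdgbi

ehdgbi


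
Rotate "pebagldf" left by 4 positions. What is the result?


Input: "pebagldf", rotate left by 4
First 4 characters: "peba"
Remaining characters: "gldf"
Concatenate remaining + first: "gldf" + "peba" = "gldfpeba"

gldfpeba


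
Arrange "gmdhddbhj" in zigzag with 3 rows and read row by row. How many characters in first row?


Zigzag "gmdhddbhj" into 3 rows:
Placing characters:
  'g' => row 0
  'm' => row 1
  'd' => row 2
  'h' => row 1
  'd' => row 0
  'd' => row 1
  'b' => row 2
  'h' => row 1
  'j' => row 0
Rows:
  Row 0: "gdj"
  Row 1: "mhdh"
  Row 2: "db"
First row length: 3

3


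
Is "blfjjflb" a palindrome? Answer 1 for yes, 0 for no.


Input: blfjjflb
Reversed: blfjjflb
  Compare pos 0 ('b') with pos 7 ('b'): match
  Compare pos 1 ('l') with pos 6 ('l'): match
  Compare pos 2 ('f') with pos 5 ('f'): match
  Compare pos 3 ('j') with pos 4 ('j'): match
Result: palindrome

1


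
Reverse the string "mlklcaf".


Input: mlklcaf
Reading characters right to left:
  Position 6: 'f'
  Position 5: 'a'
  Position 4: 'c'
  Position 3: 'l'
  Position 2: 'k'
  Position 1: 'l'
  Position 0: 'm'
Reversed: faclklm

faclklm


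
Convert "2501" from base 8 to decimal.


Input: "2501" in base 8
Positional expansion:
  Digit '2' (value 2) x 8^3 = 1024
  Digit '5' (value 5) x 8^2 = 320
  Digit '0' (value 0) x 8^1 = 0
  Digit '1' (value 1) x 8^0 = 1
Sum = 1345

1345


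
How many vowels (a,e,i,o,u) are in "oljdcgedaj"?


Input: oljdcgedaj
Checking each character:
  'o' at position 0: vowel (running total: 1)
  'l' at position 1: consonant
  'j' at position 2: consonant
  'd' at position 3: consonant
  'c' at position 4: consonant
  'g' at position 5: consonant
  'e' at position 6: vowel (running total: 2)
  'd' at position 7: consonant
  'a' at position 8: vowel (running total: 3)
  'j' at position 9: consonant
Total vowels: 3

3


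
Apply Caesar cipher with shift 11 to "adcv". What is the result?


Caesar cipher: shift "adcv" by 11
  'a' (pos 0) + 11 = pos 11 = 'l'
  'd' (pos 3) + 11 = pos 14 = 'o'
  'c' (pos 2) + 11 = pos 13 = 'n'
  'v' (pos 21) + 11 = pos 6 = 'g'
Result: long

long


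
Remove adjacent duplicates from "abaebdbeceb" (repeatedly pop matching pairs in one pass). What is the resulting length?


Input: abaebdbeceb
Stack-based adjacent duplicate removal:
  Read 'a': push. Stack: a
  Read 'b': push. Stack: ab
  Read 'a': push. Stack: aba
  Read 'e': push. Stack: abae
  Read 'b': push. Stack: abaeb
  Read 'd': push. Stack: abaebd
  Read 'b': push. Stack: abaebdb
  Read 'e': push. Stack: abaebdbe
  Read 'c': push. Stack: abaebdbec
  Read 'e': push. Stack: abaebdbece
  Read 'b': push. Stack: abaebdbeceb
Final stack: "abaebdbeceb" (length 11)

11


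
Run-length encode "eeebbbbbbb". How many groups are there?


Input: eeebbbbbbb
Scanning for consecutive runs:
  Group 1: 'e' x 3 (positions 0-2)
  Group 2: 'b' x 7 (positions 3-9)
Total groups: 2

2


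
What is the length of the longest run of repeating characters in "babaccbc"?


Input: "babaccbc"
Scanning for longest run:
  Position 1 ('a'): new char, reset run to 1
  Position 2 ('b'): new char, reset run to 1
  Position 3 ('a'): new char, reset run to 1
  Position 4 ('c'): new char, reset run to 1
  Position 5 ('c'): continues run of 'c', length=2
  Position 6 ('b'): new char, reset run to 1
  Position 7 ('c'): new char, reset run to 1
Longest run: 'c' with length 2

2


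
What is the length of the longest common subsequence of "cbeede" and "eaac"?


LCS of "cbeede" and "eaac"
DP table:
           e    a    a    c
      0    0    0    0    0
  c   0    0    0    0    1
  b   0    0    0    0    1
  e   0    1    1    1    1
  e   0    1    1    1    1
  d   0    1    1    1    1
  e   0    1    1    1    1
LCS length = dp[6][4] = 1

1


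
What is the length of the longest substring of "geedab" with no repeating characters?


Input: "geedab"
Sliding window (track last position of each char):
  Position 0 ('g'): window [0,0] length 1 -- new best
  Position 1 ('e'): window [0,1] length 2 -- new best
  Position 2 ('e'): repeat (last at 1), move window start to 2
  Position 2 ('e'): window [2,2] length 1
  Position 3 ('d'): window [2,3] length 2
  Position 4 ('a'): window [2,4] length 3 -- new best
  Position 5 ('b'): window [2,5] length 4 -- new best
Longest substring with no repeats: "edab" with length 4

4


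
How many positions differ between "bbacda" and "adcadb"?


Comparing "bbacda" and "adcadb" position by position:
  Position 0: 'b' vs 'a' => DIFFER
  Position 1: 'b' vs 'd' => DIFFER
  Position 2: 'a' vs 'c' => DIFFER
  Position 3: 'c' vs 'a' => DIFFER
  Position 4: 'd' vs 'd' => same
  Position 5: 'a' vs 'b' => DIFFER
Positions that differ: 5

5


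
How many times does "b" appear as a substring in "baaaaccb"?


Searching for "b" in "baaaaccb"
Scanning each position:
  Position 0: "b" => MATCH
  Position 1: "a" => no
  Position 2: "a" => no
  Position 3: "a" => no
  Position 4: "a" => no
  Position 5: "c" => no
  Position 6: "c" => no
  Position 7: "b" => MATCH
Total occurrences: 2

2


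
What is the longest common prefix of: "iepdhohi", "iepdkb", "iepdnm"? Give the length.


Words: iepdhohi, iepdkb, iepdnm
  Position 0: all 'i' => match
  Position 1: all 'e' => match
  Position 2: all 'p' => match
  Position 3: all 'd' => match
  Position 4: ('h', 'k', 'n') => mismatch, stop
LCP = "iepd" (length 4)

4


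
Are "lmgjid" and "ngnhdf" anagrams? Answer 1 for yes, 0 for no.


Strings: "lmgjid", "ngnhdf"
Sorted first:  dgijlm
Sorted second: dfghnn
Differ at position 1: 'g' vs 'f' => not anagrams

0


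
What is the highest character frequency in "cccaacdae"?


Input: cccaacdae
Character counts:
  'a': 3
  'c': 4
  'd': 1
  'e': 1
Maximum frequency: 4

4


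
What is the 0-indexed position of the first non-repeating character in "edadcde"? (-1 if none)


Input: edadcde
Character frequencies:
  'a': 1
  'c': 1
  'd': 3
  'e': 2
Scanning left to right for freq == 1:
  Position 0 ('e'): freq=2, skip
  Position 1 ('d'): freq=3, skip
  Position 2 ('a'): unique! => answer = 2

2


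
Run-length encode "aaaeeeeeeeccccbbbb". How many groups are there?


Input: aaaeeeeeeeccccbbbb
Scanning for consecutive runs:
  Group 1: 'a' x 3 (positions 0-2)
  Group 2: 'e' x 7 (positions 3-9)
  Group 3: 'c' x 4 (positions 10-13)
  Group 4: 'b' x 4 (positions 14-17)
Total groups: 4

4


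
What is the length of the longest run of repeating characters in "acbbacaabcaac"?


Input: "acbbacaabcaac"
Scanning for longest run:
  Position 1 ('c'): new char, reset run to 1
  Position 2 ('b'): new char, reset run to 1
  Position 3 ('b'): continues run of 'b', length=2
  Position 4 ('a'): new char, reset run to 1
  Position 5 ('c'): new char, reset run to 1
  Position 6 ('a'): new char, reset run to 1
  Position 7 ('a'): continues run of 'a', length=2
  Position 8 ('b'): new char, reset run to 1
  Position 9 ('c'): new char, reset run to 1
  Position 10 ('a'): new char, reset run to 1
  Position 11 ('a'): continues run of 'a', length=2
  Position 12 ('c'): new char, reset run to 1
Longest run: 'b' with length 2

2


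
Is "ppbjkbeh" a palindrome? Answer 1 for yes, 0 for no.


Input: ppbjkbeh
Reversed: hebkjbpp
  Compare pos 0 ('p') with pos 7 ('h'): MISMATCH
  Compare pos 1 ('p') with pos 6 ('e'): MISMATCH
  Compare pos 2 ('b') with pos 5 ('b'): match
  Compare pos 3 ('j') with pos 4 ('k'): MISMATCH
Result: not a palindrome

0


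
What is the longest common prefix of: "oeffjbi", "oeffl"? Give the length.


Words: oeffjbi, oeffl
  Position 0: all 'o' => match
  Position 1: all 'e' => match
  Position 2: all 'f' => match
  Position 3: all 'f' => match
  Position 4: ('j', 'l') => mismatch, stop
LCP = "oeff" (length 4)

4


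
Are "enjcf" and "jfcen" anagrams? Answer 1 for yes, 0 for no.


Strings: "enjcf", "jfcen"
Sorted first:  cefjn
Sorted second: cefjn
Sorted forms match => anagrams

1


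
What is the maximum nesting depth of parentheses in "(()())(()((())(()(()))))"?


Input: "(()())(()((())(()(()))))"
Tracking depth:
  Position 0 '(': depth becomes 1
  Position 1 '(': depth becomes 2
  Position 2 ')': depth becomes 1
  Position 3 '(': depth becomes 2
  Position 4 ')': depth becomes 1
  Position 5 ')': depth becomes 0
  Position 6 '(': depth becomes 1
  Position 7 '(': depth becomes 2
  Position 8 ')': depth becomes 1
  Position 9 '(': depth becomes 2
  Position 10 '(': depth becomes 3
  Position 11 '(': depth becomes 4
  Position 12 ')': depth becomes 3
  Position 13 ')': depth becomes 2
  Position 14 '(': depth becomes 3
  Position 15 '(': depth becomes 4
  Position 16 ')': depth becomes 3
  Position 17 '(': depth becomes 4
  Position 18 '(': depth becomes 5
  Position 19 ')': depth becomes 4
  Position 20 ')': depth becomes 3
  Position 21 ')': depth becomes 2
  Position 22 ')': depth becomes 1
  Position 23 ')': depth becomes 0
Maximum depth reached: 5

5


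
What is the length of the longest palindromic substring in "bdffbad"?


Input: "bdffbad"
Checking substrings for palindromes:
  [2:4] "ff" (len 2) => palindrome
Longest palindromic substring: "ff" with length 2

2


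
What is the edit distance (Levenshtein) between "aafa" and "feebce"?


Computing edit distance: "aafa" -> "feebce"
DP table:
           f    e    e    b    c    e
      0    1    2    3    4    5    6
  a   1    1    2    3    4    5    6
  a   2    2    2    3    4    5    6
  f   3    2    3    3    4    5    6
  a   4    3    3    4    4    5    6
Edit distance = dp[4][6] = 6

6


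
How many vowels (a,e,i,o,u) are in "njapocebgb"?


Input: njapocebgb
Checking each character:
  'n' at position 0: consonant
  'j' at position 1: consonant
  'a' at position 2: vowel (running total: 1)
  'p' at position 3: consonant
  'o' at position 4: vowel (running total: 2)
  'c' at position 5: consonant
  'e' at position 6: vowel (running total: 3)
  'b' at position 7: consonant
  'g' at position 8: consonant
  'b' at position 9: consonant
Total vowels: 3

3


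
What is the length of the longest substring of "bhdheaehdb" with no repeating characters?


Input: "bhdheaehdb"
Sliding window (track last position of each char):
  Position 0 ('b'): window [0,0] length 1 -- new best
  Position 1 ('h'): window [0,1] length 2 -- new best
  Position 2 ('d'): window [0,2] length 3 -- new best
  Position 3 ('h'): repeat (last at 1), move window start to 2
  Position 3 ('h'): window [2,3] length 2
  Position 4 ('e'): window [2,4] length 3
  Position 5 ('a'): window [2,5] length 4 -- new best
  Position 6 ('e'): repeat (last at 4), move window start to 5
  Position 6 ('e'): window [5,6] length 2
  Position 7 ('h'): window [5,7] length 3
  Position 8 ('d'): window [5,8] length 4
  Position 9 ('b'): window [5,9] length 5 -- new best
Longest substring with no repeats: "aehdb" with length 5

5


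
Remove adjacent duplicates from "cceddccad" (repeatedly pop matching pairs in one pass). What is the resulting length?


Input: cceddccad
Stack-based adjacent duplicate removal:
  Read 'c': push. Stack: c
  Read 'c': matches stack top 'c' => pop. Stack: (empty)
  Read 'e': push. Stack: e
  Read 'd': push. Stack: ed
  Read 'd': matches stack top 'd' => pop. Stack: e
  Read 'c': push. Stack: ec
  Read 'c': matches stack top 'c' => pop. Stack: e
  Read 'a': push. Stack: ea
  Read 'd': push. Stack: ead
Final stack: "ead" (length 3)

3


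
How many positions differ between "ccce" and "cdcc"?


Comparing "ccce" and "cdcc" position by position:
  Position 0: 'c' vs 'c' => same
  Position 1: 'c' vs 'd' => DIFFER
  Position 2: 'c' vs 'c' => same
  Position 3: 'e' vs 'c' => DIFFER
Positions that differ: 2

2


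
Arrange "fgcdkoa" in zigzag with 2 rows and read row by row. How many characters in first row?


Zigzag "fgcdkoa" into 2 rows:
Placing characters:
  'f' => row 0
  'g' => row 1
  'c' => row 0
  'd' => row 1
  'k' => row 0
  'o' => row 1
  'a' => row 0
Rows:
  Row 0: "fcka"
  Row 1: "gdo"
First row length: 4

4


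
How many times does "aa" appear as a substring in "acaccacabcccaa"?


Searching for "aa" in "acaccacabcccaa"
Scanning each position:
  Position 0: "ac" => no
  Position 1: "ca" => no
  Position 2: "ac" => no
  Position 3: "cc" => no
  Position 4: "ca" => no
  Position 5: "ac" => no
  Position 6: "ca" => no
  Position 7: "ab" => no
  Position 8: "bc" => no
  Position 9: "cc" => no
  Position 10: "cc" => no
  Position 11: "ca" => no
  Position 12: "aa" => MATCH
Total occurrences: 1

1


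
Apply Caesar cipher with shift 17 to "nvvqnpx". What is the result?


Caesar cipher: shift "nvvqnpx" by 17
  'n' (pos 13) + 17 = pos 4 = 'e'
  'v' (pos 21) + 17 = pos 12 = 'm'
  'v' (pos 21) + 17 = pos 12 = 'm'
  'q' (pos 16) + 17 = pos 7 = 'h'
  'n' (pos 13) + 17 = pos 4 = 'e'
  'p' (pos 15) + 17 = pos 6 = 'g'
  'x' (pos 23) + 17 = pos 14 = 'o'
Result: emmhego

emmhego


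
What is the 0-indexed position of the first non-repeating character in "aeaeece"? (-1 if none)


Input: aeaeece
Character frequencies:
  'a': 2
  'c': 1
  'e': 4
Scanning left to right for freq == 1:
  Position 0 ('a'): freq=2, skip
  Position 1 ('e'): freq=4, skip
  Position 2 ('a'): freq=2, skip
  Position 3 ('e'): freq=4, skip
  Position 4 ('e'): freq=4, skip
  Position 5 ('c'): unique! => answer = 5

5


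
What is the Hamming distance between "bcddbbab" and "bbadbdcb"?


Comparing "bcddbbab" and "bbadbdcb" position by position:
  Position 0: 'b' vs 'b' => same
  Position 1: 'c' vs 'b' => differ
  Position 2: 'd' vs 'a' => differ
  Position 3: 'd' vs 'd' => same
  Position 4: 'b' vs 'b' => same
  Position 5: 'b' vs 'd' => differ
  Position 6: 'a' vs 'c' => differ
  Position 7: 'b' vs 'b' => same
Total differences (Hamming distance): 4

4


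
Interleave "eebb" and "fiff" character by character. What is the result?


Interleaving "eebb" and "fiff":
  Position 0: 'e' from first, 'f' from second => "ef"
  Position 1: 'e' from first, 'i' from second => "ei"
  Position 2: 'b' from first, 'f' from second => "bf"
  Position 3: 'b' from first, 'f' from second => "bf"
Result: efeibfbf

efeibfbf


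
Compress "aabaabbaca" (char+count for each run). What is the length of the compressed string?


Input: aabaabbaca
Runs:
  'a' x 2 => "a2"
  'b' x 1 => "b1"
  'a' x 2 => "a2"
  'b' x 2 => "b2"
  'a' x 1 => "a1"
  'c' x 1 => "c1"
  'a' x 1 => "a1"
Compressed: "a2b1a2b2a1c1a1"
Compressed length: 14

14


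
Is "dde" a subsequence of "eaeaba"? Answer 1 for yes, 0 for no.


Check if "dde" is a subsequence of "eaeaba"
Greedy scan:
  Position 0 ('e'): no match needed
  Position 1 ('a'): no match needed
  Position 2 ('e'): no match needed
  Position 3 ('a'): no match needed
  Position 4 ('b'): no match needed
  Position 5 ('a'): no match needed
Only matched 0/3 characters => not a subsequence

0


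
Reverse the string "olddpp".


Input: olddpp
Reading characters right to left:
  Position 5: 'p'
  Position 4: 'p'
  Position 3: 'd'
  Position 2: 'd'
  Position 1: 'l'
  Position 0: 'o'
Reversed: ppddlo

ppddlo


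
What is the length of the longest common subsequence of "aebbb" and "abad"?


LCS of "aebbb" and "abad"
DP table:
           a    b    a    d
      0    0    0    0    0
  a   0    1    1    1    1
  e   0    1    1    1    1
  b   0    1    2    2    2
  b   0    1    2    2    2
  b   0    1    2    2    2
LCS length = dp[5][4] = 2

2


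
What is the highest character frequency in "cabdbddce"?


Input: cabdbddce
Character counts:
  'a': 1
  'b': 2
  'c': 2
  'd': 3
  'e': 1
Maximum frequency: 3

3


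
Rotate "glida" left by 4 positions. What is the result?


Input: "glida", rotate left by 4
First 4 characters: "glid"
Remaining characters: "a"
Concatenate remaining + first: "a" + "glid" = "aglid"

aglid


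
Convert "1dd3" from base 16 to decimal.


Input: "1dd3" in base 16
Positional expansion:
  Digit '1' (value 1) x 16^3 = 4096
  Digit 'd' (value 13) x 16^2 = 3328
  Digit 'd' (value 13) x 16^1 = 208
  Digit '3' (value 3) x 16^0 = 3
Sum = 7635

7635


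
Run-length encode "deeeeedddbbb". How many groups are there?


Input: deeeeedddbbb
Scanning for consecutive runs:
  Group 1: 'd' x 1 (positions 0-0)
  Group 2: 'e' x 5 (positions 1-5)
  Group 3: 'd' x 3 (positions 6-8)
  Group 4: 'b' x 3 (positions 9-11)
Total groups: 4

4


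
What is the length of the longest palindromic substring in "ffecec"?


Input: "ffecec"
Checking substrings for palindromes:
  [2:5] "ece" (len 3) => palindrome
  [3:6] "cec" (len 3) => palindrome
  [0:2] "ff" (len 2) => palindrome
Longest palindromic substring: "ece" with length 3

3


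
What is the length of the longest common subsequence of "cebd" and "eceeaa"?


LCS of "cebd" and "eceeaa"
DP table:
           e    c    e    e    a    a
      0    0    0    0    0    0    0
  c   0    0    1    1    1    1    1
  e   0    1    1    2    2    2    2
  b   0    1    1    2    2    2    2
  d   0    1    1    2    2    2    2
LCS length = dp[4][6] = 2

2


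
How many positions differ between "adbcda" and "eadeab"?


Comparing "adbcda" and "eadeab" position by position:
  Position 0: 'a' vs 'e' => DIFFER
  Position 1: 'd' vs 'a' => DIFFER
  Position 2: 'b' vs 'd' => DIFFER
  Position 3: 'c' vs 'e' => DIFFER
  Position 4: 'd' vs 'a' => DIFFER
  Position 5: 'a' vs 'b' => DIFFER
Positions that differ: 6

6


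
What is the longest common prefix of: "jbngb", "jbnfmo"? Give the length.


Words: jbngb, jbnfmo
  Position 0: all 'j' => match
  Position 1: all 'b' => match
  Position 2: all 'n' => match
  Position 3: ('g', 'f') => mismatch, stop
LCP = "jbn" (length 3)

3


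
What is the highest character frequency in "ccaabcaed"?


Input: ccaabcaed
Character counts:
  'a': 3
  'b': 1
  'c': 3
  'd': 1
  'e': 1
Maximum frequency: 3

3


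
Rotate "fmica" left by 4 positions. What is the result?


Input: "fmica", rotate left by 4
First 4 characters: "fmic"
Remaining characters: "a"
Concatenate remaining + first: "a" + "fmic" = "afmic"

afmic


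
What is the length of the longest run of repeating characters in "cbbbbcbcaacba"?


Input: "cbbbbcbcaacba"
Scanning for longest run:
  Position 1 ('b'): new char, reset run to 1
  Position 2 ('b'): continues run of 'b', length=2
  Position 3 ('b'): continues run of 'b', length=3
  Position 4 ('b'): continues run of 'b', length=4
  Position 5 ('c'): new char, reset run to 1
  Position 6 ('b'): new char, reset run to 1
  Position 7 ('c'): new char, reset run to 1
  Position 8 ('a'): new char, reset run to 1
  Position 9 ('a'): continues run of 'a', length=2
  Position 10 ('c'): new char, reset run to 1
  Position 11 ('b'): new char, reset run to 1
  Position 12 ('a'): new char, reset run to 1
Longest run: 'b' with length 4

4
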